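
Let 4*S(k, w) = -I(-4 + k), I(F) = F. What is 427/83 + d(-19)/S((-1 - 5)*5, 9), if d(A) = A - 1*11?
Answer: 2279/1411 ≈ 1.6152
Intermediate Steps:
d(A) = -11 + A (d(A) = A - 11 = -11 + A)
S(k, w) = 1 - k/4 (S(k, w) = (-(-4 + k))/4 = (4 - k)/4 = 1 - k/4)
427/83 + d(-19)/S((-1 - 5)*5, 9) = 427/83 + (-11 - 19)/(1 - (-1 - 5)*5/4) = 427*(1/83) - 30/(1 - (-3)*5/2) = 427/83 - 30/(1 - ¼*(-30)) = 427/83 - 30/(1 + 15/2) = 427/83 - 30/17/2 = 427/83 - 30*2/17 = 427/83 - 60/17 = 2279/1411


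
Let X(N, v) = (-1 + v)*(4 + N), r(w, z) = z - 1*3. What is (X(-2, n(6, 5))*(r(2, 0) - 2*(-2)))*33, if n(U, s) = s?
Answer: 264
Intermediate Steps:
r(w, z) = -3 + z (r(w, z) = z - 3 = -3 + z)
(X(-2, n(6, 5))*(r(2, 0) - 2*(-2)))*33 = ((-4 - 1*(-2) + 4*5 - 2*5)*((-3 + 0) - 2*(-2)))*33 = ((-4 + 2 + 20 - 10)*(-3 + 4))*33 = (8*1)*33 = 8*33 = 264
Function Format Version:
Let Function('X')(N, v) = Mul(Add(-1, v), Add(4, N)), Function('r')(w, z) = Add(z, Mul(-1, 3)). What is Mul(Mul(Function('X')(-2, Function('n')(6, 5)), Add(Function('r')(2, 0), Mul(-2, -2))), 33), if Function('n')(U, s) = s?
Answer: 264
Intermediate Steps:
Function('r')(w, z) = Add(-3, z) (Function('r')(w, z) = Add(z, -3) = Add(-3, z))
Mul(Mul(Function('X')(-2, Function('n')(6, 5)), Add(Function('r')(2, 0), Mul(-2, -2))), 33) = Mul(Mul(Add(-4, Mul(-1, -2), Mul(4, 5), Mul(-2, 5)), Add(Add(-3, 0), Mul(-2, -2))), 33) = Mul(Mul(Add(-4, 2, 20, -10), Add(-3, 4)), 33) = Mul(Mul(8, 1), 33) = Mul(8, 33) = 264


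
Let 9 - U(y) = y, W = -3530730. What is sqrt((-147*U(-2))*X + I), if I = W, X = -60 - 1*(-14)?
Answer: 2*I*sqrt(864087) ≈ 1859.1*I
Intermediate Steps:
X = -46 (X = -60 + 14 = -46)
U(y) = 9 - y
I = -3530730
sqrt((-147*U(-2))*X + I) = sqrt(-147*(9 - 1*(-2))*(-46) - 3530730) = sqrt(-147*(9 + 2)*(-46) - 3530730) = sqrt(-147*11*(-46) - 3530730) = sqrt(-1617*(-46) - 3530730) = sqrt(74382 - 3530730) = sqrt(-3456348) = 2*I*sqrt(864087)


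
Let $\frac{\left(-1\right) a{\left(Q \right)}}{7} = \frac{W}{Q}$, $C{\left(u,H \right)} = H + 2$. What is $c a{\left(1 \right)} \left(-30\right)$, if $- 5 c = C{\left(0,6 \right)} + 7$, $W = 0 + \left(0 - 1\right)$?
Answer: $630$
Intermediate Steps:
$C{\left(u,H \right)} = 2 + H$
$W = -1$ ($W = 0 - 1 = -1$)
$c = -3$ ($c = - \frac{\left(2 + 6\right) + 7}{5} = - \frac{8 + 7}{5} = \left(- \frac{1}{5}\right) 15 = -3$)
$a{\left(Q \right)} = \frac{7}{Q}$ ($a{\left(Q \right)} = - 7 \left(- \frac{1}{Q}\right) = \frac{7}{Q}$)
$c a{\left(1 \right)} \left(-30\right) = - 3 \cdot \frac{7}{1} \left(-30\right) = - 3 \cdot 7 \cdot 1 \left(-30\right) = \left(-3\right) 7 \left(-30\right) = \left(-21\right) \left(-30\right) = 630$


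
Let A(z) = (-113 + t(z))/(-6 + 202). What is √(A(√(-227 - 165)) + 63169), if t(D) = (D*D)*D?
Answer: √(12381011 - 5488*I*√2)/14 ≈ 251.33 - 0.078776*I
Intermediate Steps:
t(D) = D³ (t(D) = D²*D = D³)
A(z) = -113/196 + z³/196 (A(z) = (-113 + z³)/(-6 + 202) = (-113 + z³)/196 = (-113 + z³)*(1/196) = -113/196 + z³/196)
√(A(√(-227 - 165)) + 63169) = √((-113/196 + (√(-227 - 165))³/196) + 63169) = √((-113/196 + (√(-392))³/196) + 63169) = √((-113/196 + (14*I*√2)³/196) + 63169) = √((-113/196 + (-5488*I*√2)/196) + 63169) = √((-113/196 - 28*I*√2) + 63169) = √(12381011/196 - 28*I*√2)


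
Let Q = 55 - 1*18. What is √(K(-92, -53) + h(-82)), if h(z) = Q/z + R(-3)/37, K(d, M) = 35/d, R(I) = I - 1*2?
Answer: I*√4707807739/69782 ≈ 0.98325*I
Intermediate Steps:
R(I) = -2 + I (R(I) = I - 2 = -2 + I)
Q = 37 (Q = 55 - 18 = 37)
h(z) = -5/37 + 37/z (h(z) = 37/z + (-2 - 3)/37 = 37/z - 5*1/37 = 37/z - 5/37 = -5/37 + 37/z)
√(K(-92, -53) + h(-82)) = √(35/(-92) + (-5/37 + 37/(-82))) = √(35*(-1/92) + (-5/37 + 37*(-1/82))) = √(-35/92 + (-5/37 - 37/82)) = √(-35/92 - 1779/3034) = √(-134929/139564) = I*√4707807739/69782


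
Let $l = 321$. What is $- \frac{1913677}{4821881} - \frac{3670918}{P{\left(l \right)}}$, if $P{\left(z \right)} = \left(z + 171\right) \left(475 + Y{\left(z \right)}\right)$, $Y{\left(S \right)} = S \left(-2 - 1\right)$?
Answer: $\frac{8620631781883}{578857170288} \approx 14.893$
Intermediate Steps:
$Y{\left(S \right)} = - 3 S$ ($Y{\left(S \right)} = S \left(-3\right) = - 3 S$)
$P{\left(z \right)} = \left(171 + z\right) \left(475 - 3 z\right)$ ($P{\left(z \right)} = \left(z + 171\right) \left(475 - 3 z\right) = \left(171 + z\right) \left(475 - 3 z\right)$)
$- \frac{1913677}{4821881} - \frac{3670918}{P{\left(l \right)}} = - \frac{1913677}{4821881} - \frac{3670918}{81225 - 12198 - 3 \cdot 321^{2}} = \left(-1913677\right) \frac{1}{4821881} - \frac{3670918}{81225 - 12198 - 309123} = - \frac{1913677}{4821881} - \frac{3670918}{81225 - 12198 - 309123} = - \frac{1913677}{4821881} - \frac{3670918}{-240096} = - \frac{1913677}{4821881} - - \frac{1835459}{120048} = - \frac{1913677}{4821881} + \frac{1835459}{120048} = \frac{8620631781883}{578857170288}$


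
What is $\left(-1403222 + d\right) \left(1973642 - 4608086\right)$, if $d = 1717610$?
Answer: $-828237580272$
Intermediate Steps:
$\left(-1403222 + d\right) \left(1973642 - 4608086\right) = \left(-1403222 + 1717610\right) \left(1973642 - 4608086\right) = 314388 \left(-2634444\right) = -828237580272$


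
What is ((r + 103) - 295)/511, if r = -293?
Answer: -485/511 ≈ -0.94912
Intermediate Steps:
((r + 103) - 295)/511 = ((-293 + 103) - 295)/511 = (-190 - 295)*(1/511) = -485*1/511 = -485/511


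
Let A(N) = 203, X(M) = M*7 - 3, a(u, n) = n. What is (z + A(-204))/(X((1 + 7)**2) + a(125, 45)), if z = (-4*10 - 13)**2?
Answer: 1506/245 ≈ 6.1469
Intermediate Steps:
X(M) = -3 + 7*M (X(M) = 7*M - 3 = -3 + 7*M)
z = 2809 (z = (-40 - 13)**2 = (-53)**2 = 2809)
(z + A(-204))/(X((1 + 7)**2) + a(125, 45)) = (2809 + 203)/((-3 + 7*(1 + 7)**2) + 45) = 3012/((-3 + 7*8**2) + 45) = 3012/((-3 + 7*64) + 45) = 3012/((-3 + 448) + 45) = 3012/(445 + 45) = 3012/490 = 3012*(1/490) = 1506/245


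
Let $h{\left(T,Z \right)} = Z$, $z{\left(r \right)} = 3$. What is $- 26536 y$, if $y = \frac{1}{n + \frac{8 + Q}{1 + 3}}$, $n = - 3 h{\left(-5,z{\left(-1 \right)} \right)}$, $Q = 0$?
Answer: $\frac{26536}{7} \approx 3790.9$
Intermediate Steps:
$n = -9$ ($n = \left(-3\right) 3 = -9$)
$y = - \frac{1}{7}$ ($y = \frac{1}{-9 + \frac{8 + 0}{1 + 3}} = \frac{1}{-9 + \frac{8}{4}} = \frac{1}{-9 + 8 \cdot \frac{1}{4}} = \frac{1}{-9 + 2} = \frac{1}{-7} = - \frac{1}{7} \approx -0.14286$)
$- 26536 y = \left(-26536\right) \left(- \frac{1}{7}\right) = \frac{26536}{7}$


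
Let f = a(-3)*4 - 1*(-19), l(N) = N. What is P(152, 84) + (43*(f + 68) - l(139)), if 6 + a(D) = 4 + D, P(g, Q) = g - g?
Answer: 2742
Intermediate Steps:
P(g, Q) = 0
a(D) = -2 + D (a(D) = -6 + (4 + D) = -2 + D)
f = -1 (f = (-2 - 3)*4 - 1*(-19) = -5*4 + 19 = -20 + 19 = -1)
P(152, 84) + (43*(f + 68) - l(139)) = 0 + (43*(-1 + 68) - 1*139) = 0 + (43*67 - 139) = 0 + (2881 - 139) = 0 + 2742 = 2742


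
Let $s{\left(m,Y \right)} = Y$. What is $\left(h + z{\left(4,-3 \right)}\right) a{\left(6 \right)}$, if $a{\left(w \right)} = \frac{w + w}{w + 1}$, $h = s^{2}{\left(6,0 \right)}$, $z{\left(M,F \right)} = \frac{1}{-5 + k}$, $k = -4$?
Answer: $- \frac{4}{21} \approx -0.19048$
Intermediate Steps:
$z{\left(M,F \right)} = - \frac{1}{9}$ ($z{\left(M,F \right)} = \frac{1}{-5 - 4} = \frac{1}{-9} = - \frac{1}{9}$)
$h = 0$ ($h = 0^{2} = 0$)
$a{\left(w \right)} = \frac{2 w}{1 + w}$
$\left(h + z{\left(4,-3 \right)}\right) a{\left(6 \right)} = \left(0 - \frac{1}{9}\right) 2 \cdot 6 \frac{1}{1 + 6} = - \frac{2 \cdot 6 \cdot \frac{1}{7}}{9} = \left(- \frac{1}{9}\right) \frac{12}{7} = - \frac{4}{21}$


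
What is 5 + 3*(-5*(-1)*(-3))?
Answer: -40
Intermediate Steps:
5 + 3*(-5*(-1)*(-3)) = 5 + 3*(5*(-3)) = 5 + 3*(-15) = 5 - 45 = -40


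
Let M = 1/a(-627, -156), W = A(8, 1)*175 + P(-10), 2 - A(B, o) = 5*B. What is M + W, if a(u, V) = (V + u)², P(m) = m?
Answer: -4083172739/613089 ≈ -6660.0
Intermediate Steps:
A(B, o) = 2 - 5*B
W = -6660 (W = (2 - 5*8)*175 - 10 = (2 - 40)*175 - 10 = -38*175 - 10 = -6650 - 10 = -6660)
M = 1/613089 (M = 1/((-156 - 627)²) = 1/((-783)²) = 1/613089 ≈ 1.6311e-6)
M + W = 1/613089 - 6660 = -4083172739/613089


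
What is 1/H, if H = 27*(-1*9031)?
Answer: -1/243837 ≈ -4.1011e-6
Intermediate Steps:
H = -243837 (H = 27*(-9031) = -243837)
1/H = 1/(-243837) = -1/243837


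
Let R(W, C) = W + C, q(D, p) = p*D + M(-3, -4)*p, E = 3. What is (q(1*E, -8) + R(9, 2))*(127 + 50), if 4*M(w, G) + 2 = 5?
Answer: -3363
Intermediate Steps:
M(w, G) = ¾ (M(w, G) = -½ + (¼)*5 = -½ + 5/4 = ¾)
q(D, p) = 3*p/4 + D*p (q(D, p) = p*D + 3*p/4 = D*p + 3*p/4 = 3*p/4 + D*p)
R(W, C) = C + W
(q(1*E, -8) + R(9, 2))*(127 + 50) = ((¼)*(-8)*(3 + 4*(1*3)) + (2 + 9))*(127 + 50) = ((¼)*(-8)*(3 + 4*3) + 11)*177 = ((¼)*(-8)*(3 + 12) + 11)*177 = ((¼)*(-8)*15 + 11)*177 = (-30 + 11)*177 = -19*177 = -3363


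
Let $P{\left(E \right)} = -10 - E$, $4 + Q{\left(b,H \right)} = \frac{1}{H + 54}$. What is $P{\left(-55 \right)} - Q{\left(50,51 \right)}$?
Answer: $\frac{5144}{105} \approx 48.99$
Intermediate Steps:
$Q{\left(b,H \right)} = -4 + \frac{1}{54 + H}$ ($Q{\left(b,H \right)} = -4 + \frac{1}{H + 54} = -4 + \frac{1}{54 + H}$)
$P{\left(-55 \right)} - Q{\left(50,51 \right)} = \left(-10 - -55\right) - \frac{-215 - 204}{54 + 51} = \left(-10 + 55\right) - \frac{-215 - 204}{105} = 45 - \frac{1}{105} \left(-419\right) = 45 - - \frac{419}{105} = 45 + \frac{419}{105} = \frac{5144}{105}$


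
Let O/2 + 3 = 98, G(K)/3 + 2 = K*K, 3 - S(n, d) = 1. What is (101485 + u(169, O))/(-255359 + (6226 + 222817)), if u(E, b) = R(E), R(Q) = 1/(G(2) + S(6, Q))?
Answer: -90209/23392 ≈ -3.8564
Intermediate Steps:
S(n, d) = 2 (S(n, d) = 3 - 1*1 = 3 - 1 = 2)
G(K) = -6 + 3*K**2 (G(K) = -6 + 3*(K*K) = -6 + 3*K**2)
O = 190 (O = -6 + 2*98 = -6 + 196 = 190)
R(Q) = 1/8 (R(Q) = 1/((-6 + 3*2**2) + 2) = 1/((-6 + 3*4) + 2) = 1/((-6 + 12) + 2) = 1/(6 + 2) = 1/8)
u(E, b) = 1/8
(101485 + u(169, O))/(-255359 + (6226 + 222817)) = (101485 + 1/8)/(-255359 + (6226 + 222817)) = 811881/(8*(-255359 + 229043)) = (811881/8)/(-26316) = (811881/8)*(-1/26316) = -90209/23392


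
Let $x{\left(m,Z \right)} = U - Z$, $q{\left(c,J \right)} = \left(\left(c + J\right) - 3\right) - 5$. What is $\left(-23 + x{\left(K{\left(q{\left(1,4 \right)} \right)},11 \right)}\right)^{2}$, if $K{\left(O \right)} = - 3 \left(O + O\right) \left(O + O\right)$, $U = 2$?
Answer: $1024$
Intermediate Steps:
$q{\left(c,J \right)} = -8 + J + c$ ($q{\left(c,J \right)} = \left(\left(J + c\right) - 3\right) - 5 = \left(-3 + J + c\right) - 5 = -8 + J + c$)
$K{\left(O \right)} = - 12 O^{2}$ ($K{\left(O \right)} = - 3 \cdot 2 O 2 O = - 6 O 2 O = - 12 O^{2}$)
$x{\left(m,Z \right)} = 2 - Z$
$\left(-23 + x{\left(K{\left(q{\left(1,4 \right)} \right)},11 \right)}\right)^{2} = \left(-23 + \left(2 - 11\right)\right)^{2} = \left(-23 - 9\right)^{2} = \left(-32\right)^{2} = 1024$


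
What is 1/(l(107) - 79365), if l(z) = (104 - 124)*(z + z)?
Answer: -1/83645 ≈ -1.1955e-5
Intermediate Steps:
l(z) = -40*z
1/(l(107) - 79365) = 1/(-40*107 - 79365) = 1/(-4280 - 79365) = 1/(-83645) = -1/83645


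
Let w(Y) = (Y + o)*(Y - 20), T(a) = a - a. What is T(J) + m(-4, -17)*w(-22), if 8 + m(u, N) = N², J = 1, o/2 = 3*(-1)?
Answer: 330456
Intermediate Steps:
o = -6 (o = 2*(3*(-1)) = 2*(-3) = -6)
m(u, N) = -8 + N²
T(a) = 0
w(Y) = (-20 + Y)*(-6 + Y) (w(Y) = (Y - 6)*(Y - 20) = (-6 + Y)*(-20 + Y) = (-20 + Y)*(-6 + Y))
T(J) + m(-4, -17)*w(-22) = 0 + (-8 + (-17)²)*(120 + (-22)² - 26*(-22)) = 0 + (-8 + 289)*(120 + 484 + 572) = 0 + 281*1176 = 0 + 330456 = 330456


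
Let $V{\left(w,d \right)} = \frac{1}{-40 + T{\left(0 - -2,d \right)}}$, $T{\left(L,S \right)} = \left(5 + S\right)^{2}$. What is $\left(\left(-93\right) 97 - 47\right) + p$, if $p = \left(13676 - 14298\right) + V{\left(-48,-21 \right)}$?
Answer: $- \frac{2093039}{216} \approx -9690.0$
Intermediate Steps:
$V{\left(w,d \right)} = \frac{1}{-40 + \left(5 + d\right)^{2}}$
$p = - \frac{134351}{216}$ ($p = \left(13676 - 14298\right) + \frac{1}{-40 + \left(5 - 21\right)^{2}} = -622 + \frac{1}{-40 + \left(-16\right)^{2}} = -622 + \frac{1}{-40 + 256} = -622 + \frac{1}{216} = - \frac{134351}{216} \approx -622.0$)
$\left(\left(-93\right) 97 - 47\right) + p = \left(\left(-93\right) 97 - 47\right) - \frac{134351}{216} = \left(-9021 - 47\right) - \frac{134351}{216} = -9068 - \frac{134351}{216} = - \frac{2093039}{216}$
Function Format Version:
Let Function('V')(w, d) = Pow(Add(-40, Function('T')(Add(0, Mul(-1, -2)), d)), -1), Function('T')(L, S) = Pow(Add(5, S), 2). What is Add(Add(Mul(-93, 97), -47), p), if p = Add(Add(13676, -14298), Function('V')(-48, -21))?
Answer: Rational(-2093039, 216) ≈ -9690.0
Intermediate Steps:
Function('V')(w, d) = Pow(Add(-40, Pow(Add(5, d), 2)), -1)
p = Rational(-134351, 216) (p = Add(Add(13676, -14298), Pow(Add(-40, Pow(Add(5, -21), 2)), -1)) = Add(-622, Pow(Add(-40, Pow(-16, 2)), -1)) = Add(-622, Pow(Add(-40, 256), -1)) = Add(-622, Pow(216, -1)) = Add(-622, Rational(1, 216)) = Rational(-134351, 216) ≈ -622.00)
Add(Add(Mul(-93, 97), -47), p) = Add(Add(Mul(-93, 97), -47), Rational(-134351, 216)) = Add(Add(-9021, -47), Rational(-134351, 216)) = Add(-9068, Rational(-134351, 216)) = Rational(-2093039, 216)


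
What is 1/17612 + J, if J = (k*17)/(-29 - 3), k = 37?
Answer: -2769479/140896 ≈ -19.656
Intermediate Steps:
J = -629/32 (J = (37*17)/(-29 - 3) = 629/(-32) = 629*(-1/32) = -629/32 ≈ -19.656)
1/17612 + J = 1/17612 - 629/32 = -2769479/140896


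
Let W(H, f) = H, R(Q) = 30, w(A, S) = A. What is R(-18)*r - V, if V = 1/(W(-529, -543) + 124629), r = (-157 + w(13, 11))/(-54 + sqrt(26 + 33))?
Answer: 28950045143/354553700 + 4320*sqrt(59)/2857 ≈ 93.267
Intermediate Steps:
r = -144/(-54 + sqrt(59)) (r = (-157 + 13)/(-54 + sqrt(26 + 33)) = -144/(-54 + sqrt(59)) ≈ 3.1089)
V = 1/124100 (V = 1/(-529 + 124629) = 1/124100 ≈ 8.0580e-6)
R(-18)*r - V = 30*(7776/2857 + 144*sqrt(59)/2857) - 1*1/124100 = (233280/2857 + 4320*sqrt(59)/2857) - 1/124100 = 28950045143/354553700 + 4320*sqrt(59)/2857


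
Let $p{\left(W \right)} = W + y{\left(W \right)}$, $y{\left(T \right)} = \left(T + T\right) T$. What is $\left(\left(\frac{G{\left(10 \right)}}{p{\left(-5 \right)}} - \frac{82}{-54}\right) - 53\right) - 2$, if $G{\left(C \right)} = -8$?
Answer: $- \frac{7244}{135} \approx -53.659$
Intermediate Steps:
$y{\left(T \right)} = 2 T^{2}$ ($y{\left(T \right)} = 2 T T = 2 T^{2}$)
$p{\left(W \right)} = W + 2 W^{2}$
$\left(\left(\frac{G{\left(10 \right)}}{p{\left(-5 \right)}} - \frac{82}{-54}\right) - 53\right) - 2 = \left(\left(- \frac{8}{\left(-5\right) \left(1 + 2 \left(-5\right)\right)} - \frac{82}{-54}\right) - 53\right) - 2 = \left(\left(- \frac{8}{\left(-5\right) \left(1 - 10\right)} - - \frac{41}{27}\right) - 53\right) - 2 = \left(\left(- \frac{8}{\left(-5\right) \left(-9\right)} + \frac{41}{27}\right) - 53\right) - 2 = \left(\left(- \frac{8}{45} + \frac{41}{27}\right) - 53\right) - 2 = \left(\frac{181}{135} - 53\right) - 2 = - \frac{6974}{135} - 2 = - \frac{7244}{135}$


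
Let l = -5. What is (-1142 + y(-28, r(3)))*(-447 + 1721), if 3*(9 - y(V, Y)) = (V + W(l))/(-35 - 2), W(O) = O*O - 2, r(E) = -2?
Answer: -160228432/111 ≈ -1.4435e+6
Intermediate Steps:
W(O) = -2 + O² (W(O) = O² - 2 = -2 + O²)
y(V, Y) = 1022/111 + V/111 (y(V, Y) = 9 - (V + (-2 + (-5)²))/(3*(-35 - 2)) = 9 - (V + (-2 + 25))/(3*(-37)) = 9 - (V + 23)*(-1)/(3*37) = 9 - (23 + V)*(-1)/(3*37) = 9 - (-23/37 - V/37)/3 = 9 + (23/111 + V/111) = 1022/111 + V/111)
(-1142 + y(-28, r(3)))*(-447 + 1721) = (-1142 + (1022/111 + (1/111)*(-28)))*(-447 + 1721) = (-1142 + (1022/111 - 28/111))*1274 = (-1142 + 994/111)*1274 = -125768/111*1274 = -160228432/111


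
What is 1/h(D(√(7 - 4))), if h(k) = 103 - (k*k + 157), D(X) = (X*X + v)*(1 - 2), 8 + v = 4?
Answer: -1/55 ≈ -0.018182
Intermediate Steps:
v = -4 (v = -8 + 4 = -4)
D(X) = 4 - X² (D(X) = (X*X - 4)*(1 - 2) = (X² - 4)*(-1) = (-4 + X²)*(-1) = 4 - X²)
h(k) = -54 - k² (h(k) = 103 - (k² + 157) = 103 - (157 + k²) = 103 + (-157 - k²) = -54 - k²)
1/h(D(√(7 - 4))) = 1/(-54 - (4 - (√(7 - 4))²)²) = 1/(-54 - (4 - (√3)²)²) = 1/(-54 - (4 - 1*3)²) = 1/(-54 - (4 - 3)²) = 1/(-54 - 1*1²) = 1/(-54 - 1*1) = 1/(-54 - 1) = 1/(-55) = -1/55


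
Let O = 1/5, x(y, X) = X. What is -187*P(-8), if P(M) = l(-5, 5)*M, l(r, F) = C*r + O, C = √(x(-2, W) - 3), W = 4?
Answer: -35904/5 ≈ -7180.8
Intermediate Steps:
O = ⅕ ≈ 0.20000
C = 1 (C = √(4 - 3) = √1 = 1)
l(r, F) = ⅕ + r (l(r, F) = 1*r + ⅕ = r + ⅕ = ⅕ + r)
P(M) = -24*M/5 (P(M) = (⅕ - 5)*M = -24*M/5)
-187*P(-8) = -(-4488)*(-8)/5 = -187*192/5 = -35904/5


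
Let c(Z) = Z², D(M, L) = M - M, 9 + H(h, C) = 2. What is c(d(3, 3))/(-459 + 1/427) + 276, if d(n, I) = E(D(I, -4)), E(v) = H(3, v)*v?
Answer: 276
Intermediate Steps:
H(h, C) = -7 (H(h, C) = -9 + 2 = -7)
D(M, L) = 0
E(v) = -7*v
d(n, I) = 0 (d(n, I) = -7*0 = 0)
c(d(3, 3))/(-459 + 1/427) + 276 = 0²/(-459 + 1/427) + 276 = 0/(-459 + 1/427) + 276 = 0/(-195992/427) + 276 = -427/195992*0 + 276 = 0 + 276 = 276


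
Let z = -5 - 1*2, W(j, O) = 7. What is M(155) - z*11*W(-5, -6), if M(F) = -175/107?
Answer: 57498/107 ≈ 537.36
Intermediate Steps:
z = -7 (z = -5 - 2 = -7)
M(F) = -175/107 (M(F) = -175*1/107 = -175/107)
M(155) - z*11*W(-5, -6) = -175/107 - (-7*11)*7 = -175/107 - (-77)*7 = -175/107 - 1*(-539) = -175/107 + 539 = 57498/107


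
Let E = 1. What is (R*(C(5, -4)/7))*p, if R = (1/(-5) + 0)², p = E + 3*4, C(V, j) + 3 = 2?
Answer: -13/175 ≈ -0.074286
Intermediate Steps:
C(V, j) = -1 (C(V, j) = -3 + 2 = -1)
p = 13 (p = 1 + 3*4 = 1 + 12 = 13)
R = 1/25 (R = (-⅕ + 0)² = (-⅕)² = 1/25 ≈ 0.040000)
(R*(C(5, -4)/7))*p = ((-1/7)/25)*13 = ((-1*⅐)/25)*13 = ((1/25)*(-⅐))*13 = -1/175*13 = -13/175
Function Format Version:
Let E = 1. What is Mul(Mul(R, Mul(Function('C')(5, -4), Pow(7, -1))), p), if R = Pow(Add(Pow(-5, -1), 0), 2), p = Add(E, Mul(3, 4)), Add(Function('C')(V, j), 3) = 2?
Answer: Rational(-13, 175) ≈ -0.074286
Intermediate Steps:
Function('C')(V, j) = -1 (Function('C')(V, j) = Add(-3, 2) = -1)
p = 13 (p = Add(1, Mul(3, 4)) = Add(1, 12) = 13)
R = Rational(1, 25) (R = Pow(Add(Rational(-1, 5), 0), 2) = Pow(Rational(-1, 5), 2) = Rational(1, 25) ≈ 0.040000)
Mul(Mul(R, Mul(Function('C')(5, -4), Pow(7, -1))), p) = Mul(Mul(Rational(1, 25), Mul(-1, Pow(7, -1))), 13) = Mul(Mul(Rational(1, 25), Mul(-1, Rational(1, 7))), 13) = Mul(Mul(Rational(1, 25), Rational(-1, 7)), 13) = Mul(Rational(-1, 175), 13) = Rational(-13, 175)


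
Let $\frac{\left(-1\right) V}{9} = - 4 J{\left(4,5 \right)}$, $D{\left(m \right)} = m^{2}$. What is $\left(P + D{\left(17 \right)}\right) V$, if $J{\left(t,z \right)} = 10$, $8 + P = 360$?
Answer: $230760$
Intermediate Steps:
$P = 352$ ($P = -8 + 360 = 352$)
$V = 360$ ($V = - 9 \left(\left(-4\right) 10\right) = \left(-9\right) \left(-40\right) = 360$)
$\left(P + D{\left(17 \right)}\right) V = \left(352 + 17^{2}\right) 360 = \left(352 + 289\right) 360 = 641 \cdot 360 = 230760$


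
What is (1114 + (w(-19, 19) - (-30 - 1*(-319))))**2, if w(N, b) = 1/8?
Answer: 43573201/64 ≈ 6.8083e+5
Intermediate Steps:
w(N, b) = 1/8
(1114 + (w(-19, 19) - (-30 - 1*(-319))))**2 = (1114 + (1/8 - (-30 - 1*(-319))))**2 = (1114 + (1/8 - (-30 + 319)))**2 = (1114 + (1/8 - 1*289))**2 = (1114 + (1/8 - 289))**2 = (1114 - 2311/8)**2 = (6601/8)**2 = 43573201/64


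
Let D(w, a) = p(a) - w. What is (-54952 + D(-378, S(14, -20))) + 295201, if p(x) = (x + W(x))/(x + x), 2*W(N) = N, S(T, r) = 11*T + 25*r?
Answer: 962511/4 ≈ 2.4063e+5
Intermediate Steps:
W(N) = N/2
p(x) = ¾ (p(x) = (x + x/2)/(x + x) = (3*x/2)/((2*x)) = (3*x/2)*(1/(2*x)) = ¾)
D(w, a) = ¾ - w
(-54952 + D(-378, S(14, -20))) + 295201 = (-54952 + (¾ - 1*(-378))) + 295201 = (-54952 + (¾ + 378)) + 295201 = (-54952 + 1515/4) + 295201 = -218293/4 + 295201 = 962511/4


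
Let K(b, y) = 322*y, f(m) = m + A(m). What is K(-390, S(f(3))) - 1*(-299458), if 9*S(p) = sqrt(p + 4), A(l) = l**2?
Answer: 2696410/9 ≈ 2.9960e+5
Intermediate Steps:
f(m) = m + m**2
S(p) = sqrt(4 + p)/9 (S(p) = sqrt(p + 4)/9 = sqrt(4 + p)/9)
K(-390, S(f(3))) - 1*(-299458) = 322*(sqrt(4 + 3*(1 + 3))/9) - 1*(-299458) = 322*(sqrt(4 + 3*4)/9) + 299458 = 322*(sqrt(4 + 12)/9) + 299458 = 322*(sqrt(16)/9) + 299458 = 322*((1/9)*4) + 299458 = 322*(4/9) + 299458 = 1288/9 + 299458 = 2696410/9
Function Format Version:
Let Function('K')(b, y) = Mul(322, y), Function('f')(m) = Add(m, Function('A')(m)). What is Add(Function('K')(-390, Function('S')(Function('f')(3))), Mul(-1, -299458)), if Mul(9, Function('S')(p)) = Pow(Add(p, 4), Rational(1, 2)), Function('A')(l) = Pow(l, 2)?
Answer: Rational(2696410, 9) ≈ 2.9960e+5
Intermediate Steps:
Function('f')(m) = Add(m, Pow(m, 2))
Function('S')(p) = Mul(Rational(1, 9), Pow(Add(4, p), Rational(1, 2))) (Function('S')(p) = Mul(Rational(1, 9), Pow(Add(p, 4), Rational(1, 2))) = Mul(Rational(1, 9), Pow(Add(4, p), Rational(1, 2))))
Add(Function('K')(-390, Function('S')(Function('f')(3))), Mul(-1, -299458)) = Add(Mul(322, Mul(Rational(1, 9), Pow(Add(4, Mul(3, Add(1, 3))), Rational(1, 2)))), Mul(-1, -299458)) = Add(Mul(322, Mul(Rational(1, 9), Pow(Add(4, Mul(3, 4)), Rational(1, 2)))), 299458) = Add(Mul(322, Mul(Rational(1, 9), Pow(Add(4, 12), Rational(1, 2)))), 299458) = Add(Mul(322, Mul(Rational(1, 9), Pow(16, Rational(1, 2)))), 299458) = Add(Mul(322, Mul(Rational(1, 9), 4)), 299458) = Add(Mul(322, Rational(4, 9)), 299458) = Add(Rational(1288, 9), 299458) = Rational(2696410, 9)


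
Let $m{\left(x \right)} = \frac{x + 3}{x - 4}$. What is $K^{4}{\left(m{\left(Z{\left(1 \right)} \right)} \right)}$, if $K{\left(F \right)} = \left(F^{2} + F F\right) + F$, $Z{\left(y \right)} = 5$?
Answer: $342102016$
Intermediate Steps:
$m{\left(x \right)} = \frac{3 + x}{-4 + x}$
$K{\left(F \right)} = F + 2 F^{2}$ ($K{\left(F \right)} = \left(F^{2} + F^{2}\right) + F = 2 F^{2} + F = F + 2 F^{2}$)
$K^{4}{\left(m{\left(Z{\left(1 \right)} \right)} \right)} = \left(\frac{3 + 5}{-4 + 5} \left(1 + 2 \frac{3 + 5}{-4 + 5}\right)\right)^{4} = \left(1^{-1} \cdot 8 \left(1 + 2 \cdot 1^{-1} \cdot 8\right)\right)^{4} = \left(1 \cdot 8 \left(1 + 2 \cdot 1 \cdot 8\right)\right)^{4} = \left(8 \left(1 + 2 \cdot 8\right)\right)^{4} = \left(8 \left(1 + 16\right)\right)^{4} = \left(8 \cdot 17\right)^{4} = 136^{4} = 342102016$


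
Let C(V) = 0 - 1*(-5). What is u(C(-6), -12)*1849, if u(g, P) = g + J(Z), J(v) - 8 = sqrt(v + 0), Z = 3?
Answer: 24037 + 1849*sqrt(3) ≈ 27240.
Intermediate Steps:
C(V) = 5 (C(V) = 0 + 5 = 5)
J(v) = 8 + sqrt(v) (J(v) = 8 + sqrt(v + 0) = 8 + sqrt(v))
u(g, P) = 8 + g + sqrt(3) (u(g, P) = g + (8 + sqrt(3)) = 8 + g + sqrt(3))
u(C(-6), -12)*1849 = (8 + 5 + sqrt(3))*1849 = (13 + sqrt(3))*1849 = 24037 + 1849*sqrt(3)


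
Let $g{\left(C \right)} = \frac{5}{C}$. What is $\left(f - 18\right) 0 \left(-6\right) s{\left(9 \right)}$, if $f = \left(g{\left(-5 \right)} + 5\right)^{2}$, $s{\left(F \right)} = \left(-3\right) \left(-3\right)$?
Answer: $0$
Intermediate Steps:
$s{\left(F \right)} = 9$
$f = 16$ ($f = \left(\frac{5}{-5} + 5\right)^{2} = \left(5 \left(- \frac{1}{5}\right) + 5\right)^{2} = \left(-1 + 5\right)^{2} = 4^{2} = 16$)
$\left(f - 18\right) 0 \left(-6\right) s{\left(9 \right)} = \left(16 - 18\right) 0 \left(-6\right) 9 = \left(-2\right) 0 \cdot 9 = 0 \cdot 9 = 0$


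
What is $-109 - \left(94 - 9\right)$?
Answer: $-194$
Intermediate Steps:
$-109 - \left(94 - 9\right) = -109 - 85 = -194$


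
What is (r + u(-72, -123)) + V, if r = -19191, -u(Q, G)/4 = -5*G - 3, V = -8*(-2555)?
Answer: -1199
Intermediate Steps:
V = 20440
u(Q, G) = 12 + 20*G (u(Q, G) = -4*(-5*G - 3) = -4*(-3 - 5*G) = 12 + 20*G)
(r + u(-72, -123)) + V = (-19191 + (12 + 20*(-123))) + 20440 = (-19191 + (12 - 2460)) + 20440 = (-19191 - 2448) + 20440 = -21639 + 20440 = -1199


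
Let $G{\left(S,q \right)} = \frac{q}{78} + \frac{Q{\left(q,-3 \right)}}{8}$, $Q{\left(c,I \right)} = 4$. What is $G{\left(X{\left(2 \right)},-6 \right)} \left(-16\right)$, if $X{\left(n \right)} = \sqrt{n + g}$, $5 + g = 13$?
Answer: $- \frac{88}{13} \approx -6.7692$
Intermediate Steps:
$g = 8$ ($g = -5 + 13 = 8$)
$X{\left(n \right)} = \sqrt{8 + n}$ ($X{\left(n \right)} = \sqrt{n + 8} = \sqrt{8 + n}$)
$G{\left(S,q \right)} = \frac{1}{2} + \frac{q}{78}$ ($G{\left(S,q \right)} = \frac{q}{78} + \frac{4}{8} = q \frac{1}{78} + 4 \cdot \frac{1}{8} = \frac{q}{78} + \frac{1}{2} = \frac{1}{2} + \frac{q}{78}$)
$G{\left(X{\left(2 \right)},-6 \right)} \left(-16\right) = \left(\frac{1}{2} + \frac{1}{78} \left(-6\right)\right) \left(-16\right) = \left(\frac{1}{2} - \frac{1}{13}\right) \left(-16\right) = \frac{11}{26} \left(-16\right) = - \frac{88}{13}$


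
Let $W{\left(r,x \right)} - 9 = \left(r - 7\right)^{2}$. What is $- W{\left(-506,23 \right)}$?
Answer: $-263178$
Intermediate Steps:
$W{\left(r,x \right)} = 9 + \left(-7 + r\right)^{2}$ ($W{\left(r,x \right)} = 9 + \left(r - 7\right)^{2} = 9 + \left(-7 + r\right)^{2}$)
$- W{\left(-506,23 \right)} = - (9 + \left(-7 - 506\right)^{2}) = - (9 + \left(-513\right)^{2}) = - (9 + 263169) = \left(-1\right) 263178 = -263178$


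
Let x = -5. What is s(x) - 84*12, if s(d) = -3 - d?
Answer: -1006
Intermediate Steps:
s(x) - 84*12 = (-3 - 1*(-5)) - 84*12 = (-3 + 5) - 1008 = 2 - 1008 = -1006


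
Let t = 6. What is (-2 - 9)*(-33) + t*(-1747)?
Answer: -10119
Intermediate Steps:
(-2 - 9)*(-33) + t*(-1747) = (-2 - 9)*(-33) + 6*(-1747) = -11*(-33) - 10482 = 363 - 10482 = -10119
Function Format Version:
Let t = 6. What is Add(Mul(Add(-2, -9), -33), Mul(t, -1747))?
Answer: -10119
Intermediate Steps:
Add(Mul(Add(-2, -9), -33), Mul(t, -1747)) = Add(Mul(Add(-2, -9), -33), Mul(6, -1747)) = Add(Mul(-11, -33), -10482) = Add(363, -10482) = -10119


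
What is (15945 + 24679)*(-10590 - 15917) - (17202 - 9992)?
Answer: -1076827578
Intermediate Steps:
(15945 + 24679)*(-10590 - 15917) - (17202 - 9992) = 40624*(-26507) - 1*7210 = -1076820368 - 7210 = -1076827578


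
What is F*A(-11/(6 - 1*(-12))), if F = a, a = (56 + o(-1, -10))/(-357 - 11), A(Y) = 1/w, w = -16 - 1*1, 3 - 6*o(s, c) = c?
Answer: 349/37536 ≈ 0.0092977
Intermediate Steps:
o(s, c) = 1/2 - c/6
w = -17 (w = -16 - 1 = -17)
A(Y) = -1/17 (A(Y) = 1/(-17) = -1/17)
a = -349/2208 (a = (56 + (1/2 - 1/6*(-10)))/(-357 - 11) = (56 + (1/2 + 5/3))/(-368) = (56 + 13/6)*(-1/368) = (349/6)*(-1/368) = -349/2208 ≈ -0.15806)
F = -349/2208 ≈ -0.15806
F*A(-11/(6 - 1*(-12))) = -349/2208*(-1/17) = 349/37536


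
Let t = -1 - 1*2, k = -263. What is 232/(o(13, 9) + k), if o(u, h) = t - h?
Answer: -232/275 ≈ -0.84364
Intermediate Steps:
t = -3 (t = -1 - 2 = -3)
o(u, h) = -3 - h
232/(o(13, 9) + k) = 232/((-3 - 1*9) - 263) = 232/((-3 - 9) - 263) = 232/(-12 - 263) = 232/(-275) = 232*(-1/275) = -232/275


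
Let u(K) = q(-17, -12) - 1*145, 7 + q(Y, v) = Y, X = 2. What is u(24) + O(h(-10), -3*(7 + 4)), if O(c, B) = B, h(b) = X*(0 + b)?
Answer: -202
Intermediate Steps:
q(Y, v) = -7 + Y
u(K) = -169 (u(K) = (-7 - 17) - 1*145 = -24 - 145 = -169)
h(b) = 2*b (h(b) = 2*(0 + b) = 2*b)
u(24) + O(h(-10), -3*(7 + 4)) = -169 - 3*(7 + 4) = -169 - 3*11 = -169 - 33 = -202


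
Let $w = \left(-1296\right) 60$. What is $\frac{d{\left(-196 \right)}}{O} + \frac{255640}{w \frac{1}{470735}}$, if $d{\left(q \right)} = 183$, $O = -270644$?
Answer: $- \frac{203555911825423}{131532984} \approx -1.5476 \cdot 10^{6}$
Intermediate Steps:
$w = -77760$
$\frac{d{\left(-196 \right)}}{O} + \frac{255640}{w \frac{1}{470735}} = \frac{183}{-270644} + \frac{255640}{\left(-77760\right) \frac{1}{470735}} = 183 \left(- \frac{1}{270644}\right) + \frac{255640}{\left(-77760\right) \frac{1}{470735}} = - \frac{183}{270644} + \frac{255640}{- \frac{15552}{94147}} = - \frac{183}{270644} + 255640 \left(- \frac{94147}{15552}\right) = - \frac{183}{270644} - \frac{3008467385}{1944} = - \frac{203555911825423}{131532984}$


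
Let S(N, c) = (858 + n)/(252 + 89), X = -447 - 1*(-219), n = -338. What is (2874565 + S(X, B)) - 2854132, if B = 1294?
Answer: 6968173/341 ≈ 20435.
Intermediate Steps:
X = -228 (X = -447 + 219 = -228)
S(N, c) = 520/341 (S(N, c) = (858 - 338)/(252 + 89) = 520/341)
(2874565 + S(X, B)) - 2854132 = (2874565 + 520/341) - 2854132 = 980227185/341 - 2854132 = 6968173/341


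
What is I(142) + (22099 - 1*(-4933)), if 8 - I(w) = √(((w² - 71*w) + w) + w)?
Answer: 27040 - √10366 ≈ 26938.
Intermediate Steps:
I(w) = 8 - √(w² - 69*w) (I(w) = 8 - √(((w² - 71*w) + w) + w) = 8 - √((w² - 70*w) + w) = 8 - √(w² - 69*w))
I(142) + (22099 - 1*(-4933)) = (8 - √(142*(-69 + 142))) + (22099 - 1*(-4933)) = (8 - √(142*73)) + (22099 + 4933) = (8 - √10366) + 27032 = 27040 - √10366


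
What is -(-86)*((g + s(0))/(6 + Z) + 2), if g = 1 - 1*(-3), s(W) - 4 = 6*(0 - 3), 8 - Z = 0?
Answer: 774/7 ≈ 110.57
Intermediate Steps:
Z = 8 (Z = 8 - 1*0 = 8 + 0 = 8)
s(W) = -14 (s(W) = 4 + 6*(0 - 3) = 4 + 6*(-3) = 4 - 18 = -14)
g = 4 (g = 1 + 3 = 4)
-(-86)*((g + s(0))/(6 + Z) + 2) = -(-86)*((4 - 14)/(6 + 8) + 2) = -(-86)*(-10/14 + 2) = -(-86)*(-10*1/14 + 2) = -(-86)*(-5/7 + 2) = -(-86)*9/7 = -43*(-18/7) = 774/7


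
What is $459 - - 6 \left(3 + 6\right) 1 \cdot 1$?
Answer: $513$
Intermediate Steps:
$459 - - 6 \left(3 + 6\right) 1 \cdot 1 = 459 - - 6 \cdot 9 \cdot 1 \cdot 1 = 459 - \left(-6\right) 9 \cdot 1 = 459 - \left(-54\right) 1 = 459 - -54 = 459 + 54 = 513$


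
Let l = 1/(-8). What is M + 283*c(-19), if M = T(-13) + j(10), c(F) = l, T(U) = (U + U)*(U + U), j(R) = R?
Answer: 5205/8 ≈ 650.63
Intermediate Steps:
T(U) = 4*U² (T(U) = (2*U)*(2*U) = 4*U²)
l = -⅛ ≈ -0.12500
c(F) = -⅛
M = 686 (M = 4*(-13)² + 10 = 4*169 + 10 = 676 + 10 = 686)
M + 283*c(-19) = 686 + 283*(-⅛) = 686 - 283/8 = 5205/8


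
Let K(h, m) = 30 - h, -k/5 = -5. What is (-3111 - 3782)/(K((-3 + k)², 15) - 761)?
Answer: 6893/1215 ≈ 5.6732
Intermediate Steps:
k = 25 (k = -5*(-5) = 25)
(-3111 - 3782)/(K((-3 + k)², 15) - 761) = (-3111 - 3782)/((30 - (-3 + 25)²) - 761) = -6893/((30 - 1*22²) - 761) = -6893/((30 - 1*484) - 761) = -6893/((30 - 484) - 761) = -6893/(-454 - 761) = -6893/(-1215) = -6893*(-1/1215) = 6893/1215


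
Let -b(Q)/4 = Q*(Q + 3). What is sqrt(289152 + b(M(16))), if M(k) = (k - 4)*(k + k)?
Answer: 24*I*sqrt(530) ≈ 552.52*I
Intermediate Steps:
M(k) = 2*k*(-4 + k) (M(k) = (-4 + k)*(2*k) = 2*k*(-4 + k))
b(Q) = -4*Q*(3 + Q) (b(Q) = -4*Q*(Q + 3) = -4*Q*(3 + Q))
sqrt(289152 + b(M(16))) = sqrt(289152 - 4*2*16*(-4 + 16)*(3 + 2*16*(-4 + 16))) = sqrt(289152 - 4*2*16*12*(3 + 2*16*12)) = sqrt(289152 - 4*384*(3 + 384)) = sqrt(289152 - 4*384*387) = sqrt(289152 - 594432) = sqrt(-305280) = 24*I*sqrt(530)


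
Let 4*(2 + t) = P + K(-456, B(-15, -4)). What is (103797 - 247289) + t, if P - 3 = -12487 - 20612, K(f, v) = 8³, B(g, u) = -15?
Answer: -151640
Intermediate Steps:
K(f, v) = 512
P = -33096 (P = 3 + (-12487 - 20612) = 3 - 33099 = -33096)
t = -8148 (t = -2 + (-33096 + 512)/4 = -2 + (¼)*(-32584) = -2 - 8146 = -8148)
(103797 - 247289) + t = (103797 - 247289) - 8148 = -143492 - 8148 = -151640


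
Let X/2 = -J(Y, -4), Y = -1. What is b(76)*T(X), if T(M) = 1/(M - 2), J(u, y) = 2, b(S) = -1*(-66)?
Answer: -11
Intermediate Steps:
b(S) = 66
X = -4 (X = 2*(-1*2) = 2*(-2) = -4)
T(M) = 1/(-2 + M)
b(76)*T(X) = 66/(-2 - 4) = 66/(-6) = 66*(-1/6) = -11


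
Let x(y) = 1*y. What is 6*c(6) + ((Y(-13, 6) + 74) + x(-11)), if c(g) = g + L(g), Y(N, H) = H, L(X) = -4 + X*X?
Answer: 297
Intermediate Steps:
L(X) = -4 + X²
c(g) = -4 + g + g² (c(g) = g + (-4 + g²) = -4 + g + g²)
x(y) = y
6*c(6) + ((Y(-13, 6) + 74) + x(-11)) = 6*(-4 + 6 + 6²) + ((6 + 74) - 11) = 6*(-4 + 6 + 36) + (80 - 11) = 6*38 + 69 = 228 + 69 = 297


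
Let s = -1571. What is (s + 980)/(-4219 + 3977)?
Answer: 591/242 ≈ 2.4422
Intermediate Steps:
(s + 980)/(-4219 + 3977) = (-1571 + 980)/(-4219 + 3977) = -591/(-242) = -591*(-1/242) = 591/242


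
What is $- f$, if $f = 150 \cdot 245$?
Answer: $-36750$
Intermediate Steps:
$f = 36750$
$- f = \left(-1\right) 36750 = -36750$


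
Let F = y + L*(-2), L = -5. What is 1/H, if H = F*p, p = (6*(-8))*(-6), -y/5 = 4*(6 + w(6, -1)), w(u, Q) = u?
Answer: -1/66240 ≈ -1.5097e-5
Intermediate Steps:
y = -240 (y = -20*(6 + 6) = -20*12 = -5*48 = -240)
p = 288 (p = -48*(-6) = 288)
F = -230 (F = -240 - 5*(-2) = -240 + 10 = -230)
H = -66240 (H = -230*288 = -66240)
1/H = 1/(-66240) = -1/66240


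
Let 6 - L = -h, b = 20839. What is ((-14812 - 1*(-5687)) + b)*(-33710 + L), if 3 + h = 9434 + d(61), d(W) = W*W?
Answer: -240746128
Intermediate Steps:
d(W) = W²
h = 13152 (h = -3 + (9434 + 61²) = -3 + (9434 + 3721) = -3 + 13155 = 13152)
L = 13158 (L = 6 - (-1)*13152 = 6 - 1*(-13152) = 6 + 13152 = 13158)
((-14812 - 1*(-5687)) + b)*(-33710 + L) = ((-14812 - 1*(-5687)) + 20839)*(-33710 + 13158) = ((-14812 + 5687) + 20839)*(-20552) = (-9125 + 20839)*(-20552) = 11714*(-20552) = -240746128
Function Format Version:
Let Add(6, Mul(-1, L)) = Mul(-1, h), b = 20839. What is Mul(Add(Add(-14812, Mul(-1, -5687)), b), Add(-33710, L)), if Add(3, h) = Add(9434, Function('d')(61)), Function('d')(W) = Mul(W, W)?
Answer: -240746128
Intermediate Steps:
Function('d')(W) = Pow(W, 2)
h = 13152 (h = Add(-3, Add(9434, Pow(61, 2))) = Add(-3, Add(9434, 3721)) = Add(-3, 13155) = 13152)
L = 13158 (L = Add(6, Mul(-1, Mul(-1, 13152))) = Add(6, Mul(-1, -13152)) = Add(6, 13152) = 13158)
Mul(Add(Add(-14812, Mul(-1, -5687)), b), Add(-33710, L)) = Mul(Add(Add(-14812, Mul(-1, -5687)), 20839), Add(-33710, 13158)) = Mul(Add(Add(-14812, 5687), 20839), -20552) = Mul(Add(-9125, 20839), -20552) = Mul(11714, -20552) = -240746128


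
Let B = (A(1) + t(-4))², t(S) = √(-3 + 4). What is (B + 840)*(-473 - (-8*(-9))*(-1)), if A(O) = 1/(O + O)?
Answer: -1350969/4 ≈ -3.3774e+5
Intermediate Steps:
A(O) = 1/(2*O)
t(S) = 1 (t(S) = √1 = 1)
B = 9/4 (B = ((½)/1 + 1)² = ((½)*1 + 1)² = (½ + 1)² = (3/2)² = 9/4 ≈ 2.2500)
(B + 840)*(-473 - (-8*(-9))*(-1)) = (9/4 + 840)*(-473 - (-8*(-9))*(-1)) = 3369*(-473 - 72*(-1))/4 = 3369*(-473 - 1*(-72))/4 = 3369*(-473 + 72)/4 = (3369/4)*(-401) = -1350969/4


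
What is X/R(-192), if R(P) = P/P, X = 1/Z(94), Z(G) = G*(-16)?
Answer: -1/1504 ≈ -0.00066489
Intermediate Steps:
Z(G) = -16*G
X = -1/1504 (X = 1/(-16*94) = 1/(-1504) = -1/1504 ≈ -0.00066489)
R(P) = 1
X/R(-192) = -1/1504/1 = -1/1504*1 = -1/1504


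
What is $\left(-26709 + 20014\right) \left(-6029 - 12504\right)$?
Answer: $124078435$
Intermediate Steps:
$\left(-26709 + 20014\right) \left(-6029 - 12504\right) = \left(-6695\right) \left(-18533\right) = 124078435$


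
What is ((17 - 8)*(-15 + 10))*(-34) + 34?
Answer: 1564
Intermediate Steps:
((17 - 8)*(-15 + 10))*(-34) + 34 = (9*(-5))*(-34) + 34 = -45*(-34) + 34 = 1530 + 34 = 1564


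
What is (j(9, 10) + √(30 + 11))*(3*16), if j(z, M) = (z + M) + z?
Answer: 1344 + 48*√41 ≈ 1651.3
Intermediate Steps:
j(z, M) = M + 2*z (j(z, M) = (M + z) + z = M + 2*z)
(j(9, 10) + √(30 + 11))*(3*16) = ((10 + 2*9) + √(30 + 11))*(3*16) = ((10 + 18) + √41)*48 = (28 + √41)*48 = 1344 + 48*√41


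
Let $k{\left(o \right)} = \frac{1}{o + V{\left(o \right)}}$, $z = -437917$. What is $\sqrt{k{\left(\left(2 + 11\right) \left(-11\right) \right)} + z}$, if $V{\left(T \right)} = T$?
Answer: $\frac{i \sqrt{35819859218}}{286} \approx 661.75 i$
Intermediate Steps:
$k{\left(o \right)} = \frac{1}{2 o}$ ($k{\left(o \right)} = \frac{1}{o + o} = \frac{1}{2 o}$)
$\sqrt{k{\left(\left(2 + 11\right) \left(-11\right) \right)} + z} = \sqrt{\frac{1}{2 \left(2 + 11\right) \left(-11\right)} - 437917} = \sqrt{\frac{1}{2 \cdot 13 \left(-11\right)} - 437917} = \sqrt{\frac{1}{2 \left(-143\right)} - 437917} = \sqrt{\frac{1}{2} \left(- \frac{1}{143}\right) - 437917} = \sqrt{- \frac{1}{286} - 437917} = \sqrt{- \frac{125244263}{286}} = \frac{i \sqrt{35819859218}}{286}$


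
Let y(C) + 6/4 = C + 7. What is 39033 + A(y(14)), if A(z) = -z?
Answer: 78027/2 ≈ 39014.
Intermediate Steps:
y(C) = 11/2 + C (y(C) = -3/2 + (C + 7) = -3/2 + (7 + C) = 11/2 + C)
39033 + A(y(14)) = 39033 - (11/2 + 14) = 39033 - 1*39/2 = 39033 - 39/2 = 78027/2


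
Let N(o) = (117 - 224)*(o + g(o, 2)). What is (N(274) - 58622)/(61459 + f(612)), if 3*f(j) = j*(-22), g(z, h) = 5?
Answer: -88475/56971 ≈ -1.5530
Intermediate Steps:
f(j) = -22*j/3 (f(j) = (j*(-22))/3 = (-22*j)/3 = -22*j/3)
N(o) = -535 - 107*o (N(o) = (117 - 224)*(o + 5) = -107*(5 + o) = -535 - 107*o)
(N(274) - 58622)/(61459 + f(612)) = ((-535 - 107*274) - 58622)/(61459 - 22/3*612) = ((-535 - 29318) - 58622)/(61459 - 4488) = (-29853 - 58622)/56971 = -88475*1/56971 = -88475/56971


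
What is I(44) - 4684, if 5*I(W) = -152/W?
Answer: -257658/55 ≈ -4684.7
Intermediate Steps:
I(W) = -152/(5*W) (I(W) = (-152/W)/5 = -152/(5*W))
I(44) - 4684 = -152/5/44 - 4684 = -152/5*1/44 - 4684 = -38/55 - 4684 = -257658/55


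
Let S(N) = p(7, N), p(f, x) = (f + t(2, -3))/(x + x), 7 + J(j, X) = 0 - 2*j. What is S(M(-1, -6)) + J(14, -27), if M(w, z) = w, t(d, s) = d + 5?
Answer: -42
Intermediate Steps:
t(d, s) = 5 + d
J(j, X) = -7 - 2*j (J(j, X) = -7 + (0 - 2*j) = -7 - 2*j)
p(f, x) = (7 + f)/(2*x) (p(f, x) = (f + (5 + 2))/(x + x) = (f + 7)/((2*x)) = (7 + f)*(1/(2*x)) = (7 + f)/(2*x))
S(N) = 7/N (S(N) = (7 + 7)/(2*N) = (1/2)*14/N = 7/N)
S(M(-1, -6)) + J(14, -27) = 7/(-1) + (-7 - 2*14) = 7*(-1) + (-7 - 28) = -7 - 35 = -42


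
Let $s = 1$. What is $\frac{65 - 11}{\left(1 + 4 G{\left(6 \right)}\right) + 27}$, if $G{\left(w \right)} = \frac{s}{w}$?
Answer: $\frac{81}{43} \approx 1.8837$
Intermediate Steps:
$G{\left(w \right)} = \frac{1}{w}$ ($G{\left(w \right)} = 1 \frac{1}{w} = \frac{1}{w}$)
$\frac{65 - 11}{\left(1 + 4 G{\left(6 \right)}\right) + 27} = \frac{65 - 11}{\left(1 + \frac{4}{6}\right) + 27} = \frac{54}{\left(1 + 4 \cdot \frac{1}{6}\right) + 27} = \frac{54}{\left(1 + \frac{2}{3}\right) + 27} = \frac{54}{\frac{5}{3} + 27} = \frac{54}{\frac{86}{3}} = 54 \cdot \frac{3}{86} = \frac{81}{43}$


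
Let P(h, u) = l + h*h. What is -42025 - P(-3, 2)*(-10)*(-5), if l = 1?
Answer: -42525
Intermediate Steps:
P(h, u) = 1 + h² (P(h, u) = 1 + h*h = 1 + h²)
-42025 - P(-3, 2)*(-10)*(-5) = -42025 - (1 + (-3)²)*(-10)*(-5) = -42025 - (1 + 9)*(-10)*(-5) = -42025 - 10*(-10)*(-5) = -42025 - (-100)*(-5) = -42025 - 1*500 = -42025 - 500 = -42525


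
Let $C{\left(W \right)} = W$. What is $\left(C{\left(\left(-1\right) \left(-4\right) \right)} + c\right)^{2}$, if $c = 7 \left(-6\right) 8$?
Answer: $110224$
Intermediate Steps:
$c = -336$ ($c = \left(-42\right) 8 = -336$)
$\left(C{\left(\left(-1\right) \left(-4\right) \right)} + c\right)^{2} = \left(\left(-1\right) \left(-4\right) - 336\right)^{2} = \left(4 - 336\right)^{2} = \left(-332\right)^{2} = 110224$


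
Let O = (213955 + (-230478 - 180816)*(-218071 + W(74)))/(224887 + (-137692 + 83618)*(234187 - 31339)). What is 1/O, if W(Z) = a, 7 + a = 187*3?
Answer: -10968577865/89463650953 ≈ -0.12260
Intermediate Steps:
a = 554 (a = -7 + 187*3 = -7 + 561 = 554)
W(Z) = 554
O = -89463650953/10968577865 (O = (213955 + (-230478 - 180816)*(-218071 + 554))/(224887 + (-137692 + 83618)*(234187 - 31339)) = (213955 - 411294*(-217517))/(224887 - 54074*202848) = (213955 + 89463436998)/(224887 - 10968802752) = 89463650953/(-10968577865) = 89463650953*(-1/10968577865) = -89463650953/10968577865 ≈ -8.1564)
1/O = 1/(-89463650953/10968577865) = -10968577865/89463650953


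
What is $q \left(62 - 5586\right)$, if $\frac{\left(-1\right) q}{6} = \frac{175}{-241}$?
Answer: $- \frac{5800200}{241} \approx -24067.0$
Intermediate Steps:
$q = \frac{1050}{241}$ ($q = - 6 \frac{175}{-241} = - 6 \cdot 175 \left(- \frac{1}{241}\right) = \left(-6\right) \left(- \frac{175}{241}\right) = \frac{1050}{241} \approx 4.3568$)
$q \left(62 - 5586\right) = \frac{1050 \left(62 - 5586\right)}{241} = \frac{1050}{241} \left(-5524\right) = - \frac{5800200}{241}$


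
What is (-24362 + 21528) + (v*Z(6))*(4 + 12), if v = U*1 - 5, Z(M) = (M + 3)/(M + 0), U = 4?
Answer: -2858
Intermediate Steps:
Z(M) = (3 + M)/M
v = -1 (v = 4*1 - 5 = 4 - 5 = -1)
(-24362 + 21528) + (v*Z(6))*(4 + 12) = (-24362 + 21528) + (-(3 + 6)/6)*(4 + 12) = -2834 - 9/6*16 = -2834 - 1*3/2*16 = -2834 - 3/2*16 = -2834 - 24 = -2858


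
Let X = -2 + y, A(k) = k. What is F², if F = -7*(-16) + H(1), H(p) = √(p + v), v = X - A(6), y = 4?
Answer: (112 + I*√3)² ≈ 12541.0 + 387.98*I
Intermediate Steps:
X = 2 (X = -2 + 4 = 2)
v = -4 (v = 2 - 1*6 = 2 - 6 = -4)
H(p) = √(-4 + p) (H(p) = √(p - 4) = √(-4 + p))
F = 112 + I*√3 (F = -7*(-16) + √(-4 + 1) = 112 + √(-3) = 112 + I*√3 ≈ 112.0 + 1.732*I)
F² = (112 + I*√3)²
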